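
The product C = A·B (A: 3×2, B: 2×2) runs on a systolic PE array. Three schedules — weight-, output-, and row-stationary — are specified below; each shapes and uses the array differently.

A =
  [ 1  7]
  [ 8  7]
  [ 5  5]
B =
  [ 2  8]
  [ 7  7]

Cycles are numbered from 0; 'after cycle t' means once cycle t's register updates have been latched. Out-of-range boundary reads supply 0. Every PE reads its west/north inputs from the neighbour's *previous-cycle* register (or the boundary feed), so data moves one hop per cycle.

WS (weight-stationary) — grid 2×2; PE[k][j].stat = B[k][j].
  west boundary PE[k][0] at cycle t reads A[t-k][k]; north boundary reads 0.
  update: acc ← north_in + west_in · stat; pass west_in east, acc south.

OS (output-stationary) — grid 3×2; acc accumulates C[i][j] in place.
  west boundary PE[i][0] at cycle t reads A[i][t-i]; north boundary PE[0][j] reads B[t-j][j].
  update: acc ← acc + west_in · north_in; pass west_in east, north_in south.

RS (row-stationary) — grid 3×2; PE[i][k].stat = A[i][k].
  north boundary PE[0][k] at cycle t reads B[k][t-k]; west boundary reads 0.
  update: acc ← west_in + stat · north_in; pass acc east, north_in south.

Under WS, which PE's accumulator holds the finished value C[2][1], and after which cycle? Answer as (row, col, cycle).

(row, col, cycle) = (1, 1, 4)

Under WS, C[2][1] lands at PE[1][1]:
  step 0 · PE1,1: acc=0; fwd→0 fwd↓0
  step 1 · PE1,1: acc=0; fwd→0 fwd↓0
  step 2 · PE1,1: acc=57; fwd→7 fwd↓57
  step 3 · PE1,1: acc=113; fwd→7 fwd↓113
  step 4 · PE1,1: acc=75; fwd→5 fwd↓75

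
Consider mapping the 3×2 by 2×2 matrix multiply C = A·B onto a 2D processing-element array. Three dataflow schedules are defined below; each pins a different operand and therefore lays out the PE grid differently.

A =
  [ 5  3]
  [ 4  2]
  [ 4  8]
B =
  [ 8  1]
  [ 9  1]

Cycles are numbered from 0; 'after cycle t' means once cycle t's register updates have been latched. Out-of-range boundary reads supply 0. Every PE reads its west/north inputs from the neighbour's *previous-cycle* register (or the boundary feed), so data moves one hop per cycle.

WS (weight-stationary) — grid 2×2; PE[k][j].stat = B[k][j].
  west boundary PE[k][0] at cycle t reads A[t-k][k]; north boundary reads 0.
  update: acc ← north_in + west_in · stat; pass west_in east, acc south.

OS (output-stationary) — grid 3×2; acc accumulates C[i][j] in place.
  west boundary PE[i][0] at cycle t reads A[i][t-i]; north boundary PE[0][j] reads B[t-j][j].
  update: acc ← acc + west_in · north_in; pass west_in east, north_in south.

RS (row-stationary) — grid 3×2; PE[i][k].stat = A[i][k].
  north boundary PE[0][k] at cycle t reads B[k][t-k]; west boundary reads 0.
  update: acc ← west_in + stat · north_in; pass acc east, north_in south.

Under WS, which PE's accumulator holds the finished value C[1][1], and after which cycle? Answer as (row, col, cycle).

WS — PE[1][1] is where C[1][1] collects:
  [0] (1,1) acc=0 (h:0 v:0)
  [1] (1,1) acc=0 (h:0 v:0)
  [2] (1,1) acc=8 (h:3 v:8)
  [3] (1,1) acc=6 (h:2 v:6)

(row, col, cycle) = (1, 1, 3)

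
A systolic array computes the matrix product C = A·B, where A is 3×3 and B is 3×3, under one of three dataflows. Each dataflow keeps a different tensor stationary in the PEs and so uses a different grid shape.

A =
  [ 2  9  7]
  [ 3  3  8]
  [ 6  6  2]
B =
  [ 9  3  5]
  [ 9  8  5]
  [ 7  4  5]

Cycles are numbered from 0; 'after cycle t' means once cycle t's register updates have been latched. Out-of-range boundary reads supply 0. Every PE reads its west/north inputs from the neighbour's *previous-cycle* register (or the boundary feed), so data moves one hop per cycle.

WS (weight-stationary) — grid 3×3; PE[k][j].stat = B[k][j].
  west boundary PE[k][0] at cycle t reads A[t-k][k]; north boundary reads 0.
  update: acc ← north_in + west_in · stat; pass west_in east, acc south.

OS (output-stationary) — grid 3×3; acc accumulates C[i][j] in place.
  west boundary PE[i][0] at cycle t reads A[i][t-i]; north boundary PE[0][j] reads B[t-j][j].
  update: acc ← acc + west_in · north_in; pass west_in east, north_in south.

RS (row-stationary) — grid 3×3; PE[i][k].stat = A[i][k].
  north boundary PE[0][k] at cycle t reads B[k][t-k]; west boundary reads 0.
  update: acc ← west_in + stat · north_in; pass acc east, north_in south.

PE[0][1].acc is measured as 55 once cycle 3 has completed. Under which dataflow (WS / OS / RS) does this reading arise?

WS [3×3] PE[0][1] across cycles:
  step 0 · PE0,1: acc=0; fwd→0 fwd↓0
  step 1 · PE0,1: acc=6; fwd→2 fwd↓6
  step 2 · PE0,1: acc=9; fwd→3 fwd↓9
  step 3 · PE0,1: acc=18; fwd→6 fwd↓18
OS [3×3] PE[0][1] across cycles:
  step 0 · PE0,1: acc=0; fwd→0 fwd↓0
  step 1 · PE0,1: acc=6; fwd→2 fwd↓3
  step 2 · PE0,1: acc=78; fwd→9 fwd↓8
  step 3 · PE0,1: acc=106; fwd→7 fwd↓4
RS [3×3] PE[0][1] across cycles:
  step 0 · PE0,1: acc=0; fwd→0 fwd↓0
  step 1 · PE0,1: acc=99; fwd→99 fwd↓9
  step 2 · PE0,1: acc=78; fwd→78 fwd↓8
  step 3 · PE0,1: acc=55; fwd→55 fwd↓5

dataflow = RS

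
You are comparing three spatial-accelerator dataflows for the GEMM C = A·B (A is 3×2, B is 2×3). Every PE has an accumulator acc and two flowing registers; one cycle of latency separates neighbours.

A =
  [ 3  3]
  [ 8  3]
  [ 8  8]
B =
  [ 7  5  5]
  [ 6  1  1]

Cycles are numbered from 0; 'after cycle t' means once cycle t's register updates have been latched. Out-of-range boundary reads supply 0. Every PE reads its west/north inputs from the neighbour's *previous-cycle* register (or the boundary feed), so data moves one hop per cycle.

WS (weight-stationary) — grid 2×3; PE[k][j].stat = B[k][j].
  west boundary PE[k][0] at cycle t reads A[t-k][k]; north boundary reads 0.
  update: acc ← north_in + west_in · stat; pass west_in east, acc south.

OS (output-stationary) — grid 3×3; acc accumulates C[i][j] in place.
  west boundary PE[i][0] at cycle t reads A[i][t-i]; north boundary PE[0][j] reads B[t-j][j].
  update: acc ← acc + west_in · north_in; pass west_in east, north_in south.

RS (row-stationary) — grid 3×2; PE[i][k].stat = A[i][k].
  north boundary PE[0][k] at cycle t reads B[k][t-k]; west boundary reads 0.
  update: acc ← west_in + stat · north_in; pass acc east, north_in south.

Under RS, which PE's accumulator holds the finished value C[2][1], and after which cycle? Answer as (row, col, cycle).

RS: C[2][1] accumulates in PE[2][1]:
  0: (2,1).acc=0  regs=<0,0>
  1: (2,1).acc=0  regs=<0,0>
  2: (2,1).acc=0  regs=<0,0>
  3: (2,1).acc=104  regs=<104,6>
  4: (2,1).acc=48  regs=<48,1>

(row, col, cycle) = (2, 1, 4)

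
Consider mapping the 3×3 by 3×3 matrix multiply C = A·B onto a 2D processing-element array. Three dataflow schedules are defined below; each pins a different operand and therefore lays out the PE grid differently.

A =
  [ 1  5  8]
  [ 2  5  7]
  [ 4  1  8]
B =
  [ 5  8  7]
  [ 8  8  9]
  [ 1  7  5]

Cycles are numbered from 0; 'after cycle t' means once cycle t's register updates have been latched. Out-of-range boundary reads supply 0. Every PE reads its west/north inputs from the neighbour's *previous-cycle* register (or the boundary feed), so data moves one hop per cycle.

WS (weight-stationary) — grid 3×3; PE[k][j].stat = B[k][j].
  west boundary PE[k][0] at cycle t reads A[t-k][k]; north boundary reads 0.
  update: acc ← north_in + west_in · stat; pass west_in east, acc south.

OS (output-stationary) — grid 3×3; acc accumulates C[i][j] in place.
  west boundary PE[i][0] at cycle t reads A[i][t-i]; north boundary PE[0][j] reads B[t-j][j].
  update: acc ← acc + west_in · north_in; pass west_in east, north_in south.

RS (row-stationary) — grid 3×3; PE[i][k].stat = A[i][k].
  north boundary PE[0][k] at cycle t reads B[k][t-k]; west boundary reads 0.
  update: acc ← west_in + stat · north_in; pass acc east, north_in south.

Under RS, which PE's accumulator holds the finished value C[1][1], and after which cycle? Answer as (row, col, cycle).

Under RS, C[1][1] lands at PE[1][2]:
  @0  [1,2]  acc 0  |  →0  ↓0
  @1  [1,2]  acc 0  |  →0  ↓0
  @2  [1,2]  acc 0  |  →0  ↓0
  @3  [1,2]  acc 57  |  →57  ↓1
  @4  [1,2]  acc 105  |  →105  ↓7

(row, col, cycle) = (1, 2, 4)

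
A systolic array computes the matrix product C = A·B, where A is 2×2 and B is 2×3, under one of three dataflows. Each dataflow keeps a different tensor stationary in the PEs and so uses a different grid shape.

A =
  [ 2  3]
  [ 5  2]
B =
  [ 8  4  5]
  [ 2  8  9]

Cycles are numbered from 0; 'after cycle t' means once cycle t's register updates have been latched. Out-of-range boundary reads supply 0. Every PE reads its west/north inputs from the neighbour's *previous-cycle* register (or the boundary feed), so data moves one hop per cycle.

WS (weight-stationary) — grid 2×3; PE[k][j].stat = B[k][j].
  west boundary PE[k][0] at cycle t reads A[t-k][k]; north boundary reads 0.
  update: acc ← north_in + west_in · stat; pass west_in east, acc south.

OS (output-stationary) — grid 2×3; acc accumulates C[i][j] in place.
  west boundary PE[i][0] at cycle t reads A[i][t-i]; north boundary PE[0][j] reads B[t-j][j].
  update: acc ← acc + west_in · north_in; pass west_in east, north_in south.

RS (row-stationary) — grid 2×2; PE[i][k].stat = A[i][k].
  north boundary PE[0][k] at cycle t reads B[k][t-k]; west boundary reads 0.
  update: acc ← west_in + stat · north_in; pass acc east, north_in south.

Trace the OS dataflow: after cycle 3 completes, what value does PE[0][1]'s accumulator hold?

PE[0][1].acc = 32

OS on a 2×3 grid — tracing PE[0][1] and its feeders:
  0: (0,0).acc=16  regs=<2,8>
  0: (0,1).acc=0  regs=<0,0>
  1: (0,0).acc=22  regs=<3,2>
  1: (0,1).acc=8  regs=<2,4>
  2: (0,0).acc=22  regs=<0,0>
  2: (0,1).acc=32  regs=<3,8>
  3: (0,0).acc=22  regs=<0,0>
  3: (0,1).acc=32  regs=<0,0>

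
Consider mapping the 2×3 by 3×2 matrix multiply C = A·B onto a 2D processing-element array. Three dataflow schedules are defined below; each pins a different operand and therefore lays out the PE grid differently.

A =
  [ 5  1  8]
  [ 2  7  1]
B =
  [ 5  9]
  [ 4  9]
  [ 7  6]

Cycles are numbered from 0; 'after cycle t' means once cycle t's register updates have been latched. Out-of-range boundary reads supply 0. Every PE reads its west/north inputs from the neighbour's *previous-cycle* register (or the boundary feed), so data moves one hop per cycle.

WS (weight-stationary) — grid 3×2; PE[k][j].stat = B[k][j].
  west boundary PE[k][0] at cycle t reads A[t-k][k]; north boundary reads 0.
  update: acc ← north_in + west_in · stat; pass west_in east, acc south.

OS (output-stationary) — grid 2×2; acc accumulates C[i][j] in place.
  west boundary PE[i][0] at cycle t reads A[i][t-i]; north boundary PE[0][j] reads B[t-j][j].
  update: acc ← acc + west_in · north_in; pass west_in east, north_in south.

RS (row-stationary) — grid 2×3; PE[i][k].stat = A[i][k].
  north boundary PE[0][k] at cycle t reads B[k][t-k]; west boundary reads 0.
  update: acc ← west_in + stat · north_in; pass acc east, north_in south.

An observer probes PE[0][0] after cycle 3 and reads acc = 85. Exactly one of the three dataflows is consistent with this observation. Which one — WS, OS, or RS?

dataflow = OS

WS (3×2 grid), PE[0][0]:
  @0  [0,0]  acc 25  |  →5  ↓25
  @1  [0,0]  acc 10  |  →2  ↓10
  @2  [0,0]  acc 0  |  →0  ↓0
  @3  [0,0]  acc 0  |  →0  ↓0
OS (2×2 grid), PE[0][0]:
  @0  [0,0]  acc 25  |  →5  ↓5
  @1  [0,0]  acc 29  |  →1  ↓4
  @2  [0,0]  acc 85  |  →8  ↓7
  @3  [0,0]  acc 85  |  →0  ↓0
RS (2×3 grid), PE[0][0]:
  @0  [0,0]  acc 25  |  →25  ↓5
  @1  [0,0]  acc 45  |  →45  ↓9
  @2  [0,0]  acc 0  |  →0  ↓0
  @3  [0,0]  acc 0  |  →0  ↓0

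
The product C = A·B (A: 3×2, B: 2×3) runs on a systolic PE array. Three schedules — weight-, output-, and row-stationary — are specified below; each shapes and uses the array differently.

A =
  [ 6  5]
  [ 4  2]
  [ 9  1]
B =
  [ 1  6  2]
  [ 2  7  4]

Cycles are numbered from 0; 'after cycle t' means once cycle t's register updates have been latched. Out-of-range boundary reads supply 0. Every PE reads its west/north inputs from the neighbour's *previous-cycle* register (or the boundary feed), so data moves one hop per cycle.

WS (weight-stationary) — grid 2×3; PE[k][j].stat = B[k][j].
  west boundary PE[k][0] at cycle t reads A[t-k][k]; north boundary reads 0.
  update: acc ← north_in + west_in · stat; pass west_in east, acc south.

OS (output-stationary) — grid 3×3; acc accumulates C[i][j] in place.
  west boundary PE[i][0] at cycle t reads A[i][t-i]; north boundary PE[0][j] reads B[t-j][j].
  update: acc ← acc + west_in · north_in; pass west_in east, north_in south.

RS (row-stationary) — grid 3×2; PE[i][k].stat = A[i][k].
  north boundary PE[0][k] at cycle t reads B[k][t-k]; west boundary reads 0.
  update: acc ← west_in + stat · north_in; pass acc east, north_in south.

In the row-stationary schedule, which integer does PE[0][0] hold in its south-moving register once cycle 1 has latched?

RS on a 3×2 grid — tracing PE[0][0] and its feeders:
  @0  [0,0]  acc 6  |  →6  ↓1
  @1  [0,0]  acc 36  |  →36  ↓6

register = 6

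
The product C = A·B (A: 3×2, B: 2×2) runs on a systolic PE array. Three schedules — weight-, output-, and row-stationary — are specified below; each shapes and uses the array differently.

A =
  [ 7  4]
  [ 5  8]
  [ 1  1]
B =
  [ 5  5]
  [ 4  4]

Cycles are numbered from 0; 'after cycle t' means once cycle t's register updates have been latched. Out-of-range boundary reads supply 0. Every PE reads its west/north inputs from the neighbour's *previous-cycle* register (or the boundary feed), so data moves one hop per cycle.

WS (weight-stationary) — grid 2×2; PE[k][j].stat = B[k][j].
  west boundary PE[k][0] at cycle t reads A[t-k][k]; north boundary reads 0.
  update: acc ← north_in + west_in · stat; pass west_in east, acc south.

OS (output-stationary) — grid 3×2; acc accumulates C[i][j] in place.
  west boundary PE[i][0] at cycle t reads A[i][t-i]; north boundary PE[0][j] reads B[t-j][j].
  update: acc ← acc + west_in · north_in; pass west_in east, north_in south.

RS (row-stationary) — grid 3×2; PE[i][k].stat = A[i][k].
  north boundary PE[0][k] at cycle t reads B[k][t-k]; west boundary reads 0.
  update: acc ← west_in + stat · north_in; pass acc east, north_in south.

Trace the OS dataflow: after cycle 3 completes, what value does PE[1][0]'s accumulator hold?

OS (3×2). Following PE[1][0] plus its west/north inputs:
  @0  [0,0]  acc 35  |  →7  ↓5
  @0  [1,0]  acc 0  |  →0  ↓0
  @1  [0,0]  acc 51  |  →4  ↓4
  @1  [1,0]  acc 25  |  →5  ↓5
  @2  [0,0]  acc 51  |  →0  ↓0
  @2  [1,0]  acc 57  |  →8  ↓4
  @3  [0,0]  acc 51  |  →0  ↓0
  @3  [1,0]  acc 57  |  →0  ↓0

PE[1][0].acc = 57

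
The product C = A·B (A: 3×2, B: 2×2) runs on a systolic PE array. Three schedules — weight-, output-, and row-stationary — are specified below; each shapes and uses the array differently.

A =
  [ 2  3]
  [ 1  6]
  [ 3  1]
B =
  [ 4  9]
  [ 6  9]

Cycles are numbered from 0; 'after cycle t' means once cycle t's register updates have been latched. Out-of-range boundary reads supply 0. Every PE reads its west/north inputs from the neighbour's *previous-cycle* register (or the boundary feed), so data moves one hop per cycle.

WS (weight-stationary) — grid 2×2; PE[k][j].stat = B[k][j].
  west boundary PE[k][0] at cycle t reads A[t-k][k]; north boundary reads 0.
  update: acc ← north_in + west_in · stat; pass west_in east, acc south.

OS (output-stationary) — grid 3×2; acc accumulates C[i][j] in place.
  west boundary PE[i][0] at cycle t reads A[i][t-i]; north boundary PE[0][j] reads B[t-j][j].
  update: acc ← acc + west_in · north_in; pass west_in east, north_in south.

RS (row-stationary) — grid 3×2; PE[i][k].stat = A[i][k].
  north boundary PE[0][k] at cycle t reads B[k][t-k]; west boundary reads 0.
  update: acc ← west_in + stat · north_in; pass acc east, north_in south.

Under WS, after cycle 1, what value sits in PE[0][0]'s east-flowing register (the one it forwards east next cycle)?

register = 1

WS 2×2: PE[0][0] cycle-by-cycle (with neighbour feeds):
  after 0 — PE[0][0] acc=8, pass-E 2, pass-S 8
  after 1 — PE[0][0] acc=4, pass-E 1, pass-S 4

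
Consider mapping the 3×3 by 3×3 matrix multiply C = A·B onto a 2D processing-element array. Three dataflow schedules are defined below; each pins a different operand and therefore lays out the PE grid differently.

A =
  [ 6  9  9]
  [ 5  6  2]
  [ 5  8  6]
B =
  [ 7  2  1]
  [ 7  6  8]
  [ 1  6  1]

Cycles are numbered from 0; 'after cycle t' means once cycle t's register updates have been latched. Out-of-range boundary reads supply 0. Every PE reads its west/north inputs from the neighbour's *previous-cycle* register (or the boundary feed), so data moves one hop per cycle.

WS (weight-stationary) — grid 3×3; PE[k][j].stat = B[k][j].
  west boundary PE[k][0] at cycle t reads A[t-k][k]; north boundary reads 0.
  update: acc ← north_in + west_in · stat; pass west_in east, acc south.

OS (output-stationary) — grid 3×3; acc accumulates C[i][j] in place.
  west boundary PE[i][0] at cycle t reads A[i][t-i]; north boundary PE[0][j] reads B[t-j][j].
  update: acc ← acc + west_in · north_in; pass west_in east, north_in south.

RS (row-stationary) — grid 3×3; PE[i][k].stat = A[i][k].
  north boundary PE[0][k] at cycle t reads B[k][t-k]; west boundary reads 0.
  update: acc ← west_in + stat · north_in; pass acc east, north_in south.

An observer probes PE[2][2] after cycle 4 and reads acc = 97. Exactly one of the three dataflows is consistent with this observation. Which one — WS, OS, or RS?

dataflow = RS

Under WS (3×3), PE[2][2]:
  @0  [2,2]  acc 0  |  →0  ↓0
  @1  [2,2]  acc 0  |  →0  ↓0
  @2  [2,2]  acc 0  |  →0  ↓0
  @3  [2,2]  acc 0  |  →0  ↓0
  @4  [2,2]  acc 87  |  →9  ↓87
Under OS (3×3), PE[2][2]:
  @0  [2,2]  acc 0  |  →0  ↓0
  @1  [2,2]  acc 0  |  →0  ↓0
  @2  [2,2]  acc 0  |  →0  ↓0
  @3  [2,2]  acc 0  |  →0  ↓0
  @4  [2,2]  acc 5  |  →5  ↓1
Under RS (3×3), PE[2][2]:
  @0  [2,2]  acc 0  |  →0  ↓0
  @1  [2,2]  acc 0  |  →0  ↓0
  @2  [2,2]  acc 0  |  →0  ↓0
  @3  [2,2]  acc 0  |  →0  ↓0
  @4  [2,2]  acc 97  |  →97  ↓1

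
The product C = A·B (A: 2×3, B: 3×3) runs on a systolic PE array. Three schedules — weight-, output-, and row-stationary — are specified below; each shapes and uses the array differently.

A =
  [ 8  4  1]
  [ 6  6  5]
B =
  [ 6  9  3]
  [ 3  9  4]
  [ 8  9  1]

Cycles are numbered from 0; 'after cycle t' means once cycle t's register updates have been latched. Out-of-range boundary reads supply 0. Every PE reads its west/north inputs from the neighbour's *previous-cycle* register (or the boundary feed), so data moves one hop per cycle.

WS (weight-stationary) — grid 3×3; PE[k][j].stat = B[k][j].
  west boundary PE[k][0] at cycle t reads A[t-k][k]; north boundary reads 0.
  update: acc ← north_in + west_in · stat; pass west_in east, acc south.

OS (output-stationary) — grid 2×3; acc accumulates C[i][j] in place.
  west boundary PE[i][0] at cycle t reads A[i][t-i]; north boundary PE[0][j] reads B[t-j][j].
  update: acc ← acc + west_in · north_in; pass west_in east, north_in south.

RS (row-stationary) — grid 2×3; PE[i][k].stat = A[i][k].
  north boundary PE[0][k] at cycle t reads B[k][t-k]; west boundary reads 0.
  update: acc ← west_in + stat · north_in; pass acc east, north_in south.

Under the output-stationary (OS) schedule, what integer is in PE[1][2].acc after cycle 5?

OS (2×3). Following PE[1][2] plus its west/north inputs:
  c0 r0c2: 0 / 0 / 0
  c0 r1c1: 0 / 0 / 0
  c0 r1c2: 0 / 0 / 0
  c1 r0c2: 0 / 0 / 0
  c1 r1c1: 0 / 0 / 0
  c1 r1c2: 0 / 0 / 0
  c2 r0c2: 24 / 8 / 3
  c2 r1c1: 54 / 6 / 9
  c2 r1c2: 0 / 0 / 0
  c3 r0c2: 40 / 4 / 4
  c3 r1c1: 108 / 6 / 9
  c3 r1c2: 18 / 6 / 3
  c4 r0c2: 41 / 1 / 1
  c4 r1c1: 153 / 5 / 9
  c4 r1c2: 42 / 6 / 4
  c5 r0c2: 41 / 0 / 0
  c5 r1c1: 153 / 0 / 0
  c5 r1c2: 47 / 5 / 1

PE[1][2].acc = 47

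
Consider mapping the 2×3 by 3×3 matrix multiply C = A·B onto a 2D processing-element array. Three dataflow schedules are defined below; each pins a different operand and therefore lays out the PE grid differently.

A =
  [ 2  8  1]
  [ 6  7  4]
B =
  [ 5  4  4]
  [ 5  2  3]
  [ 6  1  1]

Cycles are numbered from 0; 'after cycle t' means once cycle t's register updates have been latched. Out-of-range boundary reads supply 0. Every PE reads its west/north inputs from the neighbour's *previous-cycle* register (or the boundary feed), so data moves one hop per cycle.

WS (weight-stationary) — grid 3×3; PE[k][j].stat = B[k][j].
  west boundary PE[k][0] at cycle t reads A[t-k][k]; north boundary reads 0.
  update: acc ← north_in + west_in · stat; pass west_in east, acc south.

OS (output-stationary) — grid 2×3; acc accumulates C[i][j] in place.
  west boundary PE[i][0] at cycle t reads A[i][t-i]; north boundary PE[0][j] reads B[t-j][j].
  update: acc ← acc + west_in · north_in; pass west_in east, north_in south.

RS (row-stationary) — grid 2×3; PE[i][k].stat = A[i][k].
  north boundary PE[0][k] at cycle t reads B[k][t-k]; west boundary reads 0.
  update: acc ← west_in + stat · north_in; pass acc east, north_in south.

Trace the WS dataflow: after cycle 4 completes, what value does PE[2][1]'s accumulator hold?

WS 3×3: PE[2][1] cycle-by-cycle (with neighbour feeds):
  [0] (1,1) acc=0 (h:0 v:0)
  [0] (2,0) acc=0 (h:0 v:0)
  [0] (2,1) acc=0 (h:0 v:0)
  [1] (1,1) acc=0 (h:0 v:0)
  [1] (2,0) acc=0 (h:0 v:0)
  [1] (2,1) acc=0 (h:0 v:0)
  [2] (1,1) acc=24 (h:8 v:24)
  [2] (2,0) acc=56 (h:1 v:56)
  [2] (2,1) acc=0 (h:0 v:0)
  [3] (1,1) acc=38 (h:7 v:38)
  [3] (2,0) acc=89 (h:4 v:89)
  [3] (2,1) acc=25 (h:1 v:25)
  [4] (1,1) acc=0 (h:0 v:0)
  [4] (2,0) acc=0 (h:0 v:0)
  [4] (2,1) acc=42 (h:4 v:42)

PE[2][1].acc = 42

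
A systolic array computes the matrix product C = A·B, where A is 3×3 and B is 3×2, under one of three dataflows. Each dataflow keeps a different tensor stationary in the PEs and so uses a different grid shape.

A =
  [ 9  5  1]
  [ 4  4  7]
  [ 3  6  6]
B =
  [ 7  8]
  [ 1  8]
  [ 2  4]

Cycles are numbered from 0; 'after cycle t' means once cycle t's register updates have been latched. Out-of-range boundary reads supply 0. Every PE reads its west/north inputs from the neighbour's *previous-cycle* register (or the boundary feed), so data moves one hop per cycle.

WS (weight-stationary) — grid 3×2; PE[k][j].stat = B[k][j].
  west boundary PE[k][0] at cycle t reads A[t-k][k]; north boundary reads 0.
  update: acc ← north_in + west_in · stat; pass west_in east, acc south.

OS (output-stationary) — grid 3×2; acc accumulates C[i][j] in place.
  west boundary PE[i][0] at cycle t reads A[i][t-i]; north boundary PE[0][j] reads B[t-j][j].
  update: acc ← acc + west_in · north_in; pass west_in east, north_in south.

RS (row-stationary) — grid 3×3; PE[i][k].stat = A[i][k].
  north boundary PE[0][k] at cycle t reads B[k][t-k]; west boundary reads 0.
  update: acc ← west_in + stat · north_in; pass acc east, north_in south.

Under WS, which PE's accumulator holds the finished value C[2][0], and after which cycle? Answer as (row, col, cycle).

(row, col, cycle) = (2, 0, 4)

WS: C[2][0] accumulates in PE[2][0]:
  0: (2,0).acc=0  regs=<0,0>
  1: (2,0).acc=0  regs=<0,0>
  2: (2,0).acc=70  regs=<1,70>
  3: (2,0).acc=46  regs=<7,46>
  4: (2,0).acc=39  regs=<6,39>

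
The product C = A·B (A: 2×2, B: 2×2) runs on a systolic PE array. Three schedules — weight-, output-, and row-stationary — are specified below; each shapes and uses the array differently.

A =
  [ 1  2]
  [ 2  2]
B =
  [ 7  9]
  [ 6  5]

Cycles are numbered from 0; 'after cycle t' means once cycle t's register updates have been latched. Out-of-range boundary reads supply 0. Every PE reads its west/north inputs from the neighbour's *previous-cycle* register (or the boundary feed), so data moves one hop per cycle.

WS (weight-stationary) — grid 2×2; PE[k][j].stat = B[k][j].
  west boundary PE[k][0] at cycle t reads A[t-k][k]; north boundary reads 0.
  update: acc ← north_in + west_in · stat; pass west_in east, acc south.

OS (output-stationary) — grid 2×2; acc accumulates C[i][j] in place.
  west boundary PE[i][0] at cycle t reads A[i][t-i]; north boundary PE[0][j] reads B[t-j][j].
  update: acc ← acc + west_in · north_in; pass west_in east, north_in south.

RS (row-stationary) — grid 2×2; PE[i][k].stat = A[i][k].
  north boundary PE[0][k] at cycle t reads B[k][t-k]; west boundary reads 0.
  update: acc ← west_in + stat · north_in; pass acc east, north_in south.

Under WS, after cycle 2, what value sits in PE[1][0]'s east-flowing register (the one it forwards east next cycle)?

WS (2×2). Following PE[1][0] plus its west/north inputs:
  after 0 — PE[0][0] acc=7, pass-E 1, pass-S 7
  after 0 — PE[1][0] acc=0, pass-E 0, pass-S 0
  after 1 — PE[0][0] acc=14, pass-E 2, pass-S 14
  after 1 — PE[1][0] acc=19, pass-E 2, pass-S 19
  after 2 — PE[0][0] acc=0, pass-E 0, pass-S 0
  after 2 — PE[1][0] acc=26, pass-E 2, pass-S 26

register = 2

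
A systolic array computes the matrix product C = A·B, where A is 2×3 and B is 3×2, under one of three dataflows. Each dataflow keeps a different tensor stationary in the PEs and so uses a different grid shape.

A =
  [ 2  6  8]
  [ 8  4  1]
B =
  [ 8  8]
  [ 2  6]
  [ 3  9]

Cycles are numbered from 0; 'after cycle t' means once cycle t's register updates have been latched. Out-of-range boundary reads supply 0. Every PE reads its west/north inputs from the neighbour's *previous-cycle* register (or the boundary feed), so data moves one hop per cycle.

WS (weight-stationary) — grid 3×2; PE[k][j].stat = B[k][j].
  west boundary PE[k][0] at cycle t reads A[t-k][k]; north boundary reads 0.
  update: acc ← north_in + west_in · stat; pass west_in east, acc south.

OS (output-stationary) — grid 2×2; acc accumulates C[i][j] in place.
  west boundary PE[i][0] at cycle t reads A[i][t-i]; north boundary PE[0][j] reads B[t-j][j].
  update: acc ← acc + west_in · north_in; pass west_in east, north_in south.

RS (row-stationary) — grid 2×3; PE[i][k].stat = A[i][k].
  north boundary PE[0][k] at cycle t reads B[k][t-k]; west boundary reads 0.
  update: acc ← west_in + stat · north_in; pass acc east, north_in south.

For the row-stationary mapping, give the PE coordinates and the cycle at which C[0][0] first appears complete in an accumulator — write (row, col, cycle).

RS — PE[0][2] is where C[0][0] collects:
  step 0 · PE0,2: acc=0; fwd→0 fwd↓0
  step 1 · PE0,2: acc=0; fwd→0 fwd↓0
  step 2 · PE0,2: acc=52; fwd→52 fwd↓3

(row, col, cycle) = (0, 2, 2)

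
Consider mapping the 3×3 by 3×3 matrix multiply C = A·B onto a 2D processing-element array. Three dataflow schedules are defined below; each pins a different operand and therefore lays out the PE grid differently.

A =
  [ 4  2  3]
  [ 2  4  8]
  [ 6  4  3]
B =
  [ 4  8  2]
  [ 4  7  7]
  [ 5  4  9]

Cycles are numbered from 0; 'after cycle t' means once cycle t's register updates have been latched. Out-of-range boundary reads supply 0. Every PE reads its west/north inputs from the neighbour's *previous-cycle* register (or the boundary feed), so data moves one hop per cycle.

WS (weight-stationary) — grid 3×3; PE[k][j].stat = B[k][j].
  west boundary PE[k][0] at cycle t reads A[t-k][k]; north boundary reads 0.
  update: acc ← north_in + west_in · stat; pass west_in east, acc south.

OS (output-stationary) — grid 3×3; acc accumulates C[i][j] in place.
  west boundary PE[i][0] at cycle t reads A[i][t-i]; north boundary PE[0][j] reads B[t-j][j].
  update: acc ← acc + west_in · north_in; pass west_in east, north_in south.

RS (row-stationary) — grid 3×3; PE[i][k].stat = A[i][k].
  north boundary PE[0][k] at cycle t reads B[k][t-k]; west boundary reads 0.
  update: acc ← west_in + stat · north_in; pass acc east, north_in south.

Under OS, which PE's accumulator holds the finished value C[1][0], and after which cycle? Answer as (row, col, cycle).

(row, col, cycle) = (1, 0, 3)

OS — PE[1][0] is where C[1][0] collects:
  after 0 — PE[1][0] acc=0, pass-E 0, pass-S 0
  after 1 — PE[1][0] acc=8, pass-E 2, pass-S 4
  after 2 — PE[1][0] acc=24, pass-E 4, pass-S 4
  after 3 — PE[1][0] acc=64, pass-E 8, pass-S 5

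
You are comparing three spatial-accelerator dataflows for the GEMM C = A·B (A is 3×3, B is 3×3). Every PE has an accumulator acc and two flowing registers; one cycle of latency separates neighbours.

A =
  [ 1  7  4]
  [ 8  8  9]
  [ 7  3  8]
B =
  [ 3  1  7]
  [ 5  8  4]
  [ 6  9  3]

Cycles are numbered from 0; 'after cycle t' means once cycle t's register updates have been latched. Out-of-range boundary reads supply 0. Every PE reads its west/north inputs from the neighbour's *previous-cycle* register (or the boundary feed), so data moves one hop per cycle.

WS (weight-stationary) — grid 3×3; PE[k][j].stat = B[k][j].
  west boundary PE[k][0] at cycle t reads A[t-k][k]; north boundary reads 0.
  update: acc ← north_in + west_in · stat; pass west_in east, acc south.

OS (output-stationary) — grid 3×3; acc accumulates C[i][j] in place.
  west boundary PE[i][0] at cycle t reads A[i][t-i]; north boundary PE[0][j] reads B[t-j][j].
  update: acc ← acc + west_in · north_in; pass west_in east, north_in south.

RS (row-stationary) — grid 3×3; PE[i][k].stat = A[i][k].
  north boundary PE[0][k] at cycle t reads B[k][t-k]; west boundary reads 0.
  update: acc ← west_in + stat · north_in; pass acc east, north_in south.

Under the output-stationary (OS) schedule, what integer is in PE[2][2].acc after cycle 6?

PE[2][2].acc = 85

OS 3×3: PE[2][2] cycle-by-cycle (with neighbour feeds):
  step 0 · PE1,2: acc=0; fwd→0 fwd↓0
  step 0 · PE2,1: acc=0; fwd→0 fwd↓0
  step 0 · PE2,2: acc=0; fwd→0 fwd↓0
  step 1 · PE1,2: acc=0; fwd→0 fwd↓0
  step 1 · PE2,1: acc=0; fwd→0 fwd↓0
  step 1 · PE2,2: acc=0; fwd→0 fwd↓0
  step 2 · PE1,2: acc=0; fwd→0 fwd↓0
  step 2 · PE2,1: acc=0; fwd→0 fwd↓0
  step 2 · PE2,2: acc=0; fwd→0 fwd↓0
  step 3 · PE1,2: acc=56; fwd→8 fwd↓7
  step 3 · PE2,1: acc=7; fwd→7 fwd↓1
  step 3 · PE2,2: acc=0; fwd→0 fwd↓0
  step 4 · PE1,2: acc=88; fwd→8 fwd↓4
  step 4 · PE2,1: acc=31; fwd→3 fwd↓8
  step 4 · PE2,2: acc=49; fwd→7 fwd↓7
  step 5 · PE1,2: acc=115; fwd→9 fwd↓3
  step 5 · PE2,1: acc=103; fwd→8 fwd↓9
  step 5 · PE2,2: acc=61; fwd→3 fwd↓4
  step 6 · PE1,2: acc=115; fwd→0 fwd↓0
  step 6 · PE2,1: acc=103; fwd→0 fwd↓0
  step 6 · PE2,2: acc=85; fwd→8 fwd↓3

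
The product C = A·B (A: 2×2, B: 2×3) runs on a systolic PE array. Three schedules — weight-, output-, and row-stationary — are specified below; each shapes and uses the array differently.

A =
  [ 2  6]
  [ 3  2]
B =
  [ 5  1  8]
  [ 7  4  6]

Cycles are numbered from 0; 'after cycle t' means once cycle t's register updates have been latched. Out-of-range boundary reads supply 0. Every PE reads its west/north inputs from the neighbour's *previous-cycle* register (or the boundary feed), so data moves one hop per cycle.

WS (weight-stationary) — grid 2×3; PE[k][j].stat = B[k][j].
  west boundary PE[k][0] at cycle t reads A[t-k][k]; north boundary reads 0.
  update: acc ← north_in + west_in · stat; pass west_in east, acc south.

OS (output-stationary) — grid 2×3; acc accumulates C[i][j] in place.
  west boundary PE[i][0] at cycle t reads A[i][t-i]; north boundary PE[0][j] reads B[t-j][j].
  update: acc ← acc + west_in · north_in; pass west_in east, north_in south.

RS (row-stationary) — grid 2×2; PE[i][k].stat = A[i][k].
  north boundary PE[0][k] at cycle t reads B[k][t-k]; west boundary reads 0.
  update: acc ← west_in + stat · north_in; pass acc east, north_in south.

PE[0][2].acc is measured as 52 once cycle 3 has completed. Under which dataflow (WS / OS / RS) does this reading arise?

dataflow = OS

WS (2×3 grid), PE[0][2]:
  t=0 PE[0][2]: acc=0 h=0 v=0
  t=1 PE[0][2]: acc=0 h=0 v=0
  t=2 PE[0][2]: acc=16 h=2 v=16
  t=3 PE[0][2]: acc=24 h=3 v=24
OS (2×3 grid), PE[0][2]:
  t=0 PE[0][2]: acc=0 h=0 v=0
  t=1 PE[0][2]: acc=0 h=0 v=0
  t=2 PE[0][2]: acc=16 h=2 v=8
  t=3 PE[0][2]: acc=52 h=6 v=6
RS: PE[0][2] is outside its 2×2 grid.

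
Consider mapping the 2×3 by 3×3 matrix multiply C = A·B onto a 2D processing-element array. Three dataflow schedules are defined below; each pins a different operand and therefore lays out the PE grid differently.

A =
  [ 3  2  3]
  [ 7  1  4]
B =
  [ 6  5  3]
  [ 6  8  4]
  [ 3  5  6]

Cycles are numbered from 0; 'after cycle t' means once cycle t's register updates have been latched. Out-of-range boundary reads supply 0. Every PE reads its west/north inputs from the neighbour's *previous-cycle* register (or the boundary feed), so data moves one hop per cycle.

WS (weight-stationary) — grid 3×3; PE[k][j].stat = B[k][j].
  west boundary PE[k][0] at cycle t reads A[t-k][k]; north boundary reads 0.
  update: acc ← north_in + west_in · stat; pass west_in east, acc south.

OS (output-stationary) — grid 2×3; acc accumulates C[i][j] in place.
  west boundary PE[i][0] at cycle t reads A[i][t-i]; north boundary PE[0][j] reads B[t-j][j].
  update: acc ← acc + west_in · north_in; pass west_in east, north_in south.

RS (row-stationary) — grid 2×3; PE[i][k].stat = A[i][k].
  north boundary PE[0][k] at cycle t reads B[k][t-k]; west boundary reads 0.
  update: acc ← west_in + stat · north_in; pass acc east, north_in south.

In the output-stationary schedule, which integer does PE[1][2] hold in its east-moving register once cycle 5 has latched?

OS (2×3). Following PE[1][2] plus its west/north inputs:
  step 0 · PE0,2: acc=0; fwd→0 fwd↓0
  step 0 · PE1,1: acc=0; fwd→0 fwd↓0
  step 0 · PE1,2: acc=0; fwd→0 fwd↓0
  step 1 · PE0,2: acc=0; fwd→0 fwd↓0
  step 1 · PE1,1: acc=0; fwd→0 fwd↓0
  step 1 · PE1,2: acc=0; fwd→0 fwd↓0
  step 2 · PE0,2: acc=9; fwd→3 fwd↓3
  step 2 · PE1,1: acc=35; fwd→7 fwd↓5
  step 2 · PE1,2: acc=0; fwd→0 fwd↓0
  step 3 · PE0,2: acc=17; fwd→2 fwd↓4
  step 3 · PE1,1: acc=43; fwd→1 fwd↓8
  step 3 · PE1,2: acc=21; fwd→7 fwd↓3
  step 4 · PE0,2: acc=35; fwd→3 fwd↓6
  step 4 · PE1,1: acc=63; fwd→4 fwd↓5
  step 4 · PE1,2: acc=25; fwd→1 fwd↓4
  step 5 · PE0,2: acc=35; fwd→0 fwd↓0
  step 5 · PE1,1: acc=63; fwd→0 fwd↓0
  step 5 · PE1,2: acc=49; fwd→4 fwd↓6

register = 4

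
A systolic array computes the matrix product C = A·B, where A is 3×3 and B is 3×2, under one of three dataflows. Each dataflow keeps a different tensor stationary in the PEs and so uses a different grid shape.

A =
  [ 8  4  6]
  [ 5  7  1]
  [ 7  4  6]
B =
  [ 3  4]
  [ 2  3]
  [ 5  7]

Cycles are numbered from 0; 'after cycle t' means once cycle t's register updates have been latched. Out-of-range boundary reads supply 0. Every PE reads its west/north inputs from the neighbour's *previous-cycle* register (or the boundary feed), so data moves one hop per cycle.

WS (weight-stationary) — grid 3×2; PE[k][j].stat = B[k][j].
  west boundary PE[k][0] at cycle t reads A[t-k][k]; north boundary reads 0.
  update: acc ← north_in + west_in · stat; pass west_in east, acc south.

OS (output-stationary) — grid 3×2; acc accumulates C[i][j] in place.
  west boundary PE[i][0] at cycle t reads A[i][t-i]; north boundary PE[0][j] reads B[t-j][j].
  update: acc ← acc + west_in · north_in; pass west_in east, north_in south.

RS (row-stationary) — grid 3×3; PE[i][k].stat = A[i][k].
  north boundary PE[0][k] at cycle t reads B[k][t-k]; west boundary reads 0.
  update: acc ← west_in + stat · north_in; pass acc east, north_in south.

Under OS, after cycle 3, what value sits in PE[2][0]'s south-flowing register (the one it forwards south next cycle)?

OS (3×2). Following PE[2][0] plus its west/north inputs:
  after 0 — PE[1][0] acc=0, pass-E 0, pass-S 0
  after 0 — PE[2][0] acc=0, pass-E 0, pass-S 0
  after 1 — PE[1][0] acc=15, pass-E 5, pass-S 3
  after 1 — PE[2][0] acc=0, pass-E 0, pass-S 0
  after 2 — PE[1][0] acc=29, pass-E 7, pass-S 2
  after 2 — PE[2][0] acc=21, pass-E 7, pass-S 3
  after 3 — PE[1][0] acc=34, pass-E 1, pass-S 5
  after 3 — PE[2][0] acc=29, pass-E 4, pass-S 2

register = 2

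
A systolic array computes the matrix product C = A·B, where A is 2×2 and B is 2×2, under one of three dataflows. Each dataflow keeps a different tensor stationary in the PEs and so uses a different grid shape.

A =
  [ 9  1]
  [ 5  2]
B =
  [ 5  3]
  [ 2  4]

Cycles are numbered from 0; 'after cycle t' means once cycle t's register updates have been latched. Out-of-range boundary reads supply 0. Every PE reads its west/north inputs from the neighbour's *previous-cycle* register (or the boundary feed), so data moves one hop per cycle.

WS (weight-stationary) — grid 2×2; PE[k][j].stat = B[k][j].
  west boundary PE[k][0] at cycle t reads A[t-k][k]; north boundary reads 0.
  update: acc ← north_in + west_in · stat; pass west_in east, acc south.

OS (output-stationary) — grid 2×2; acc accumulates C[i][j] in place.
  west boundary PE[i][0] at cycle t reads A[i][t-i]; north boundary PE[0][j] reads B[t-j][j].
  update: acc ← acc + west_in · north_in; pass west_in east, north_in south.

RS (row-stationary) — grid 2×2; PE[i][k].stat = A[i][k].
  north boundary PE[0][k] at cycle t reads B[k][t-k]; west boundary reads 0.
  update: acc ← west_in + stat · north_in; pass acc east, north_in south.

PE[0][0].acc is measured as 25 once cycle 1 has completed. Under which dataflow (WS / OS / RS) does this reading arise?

WS (2×2 grid), PE[0][0]:
  c0 r0c0: 45 / 9 / 45
  c1 r0c0: 25 / 5 / 25
OS (2×2 grid), PE[0][0]:
  c0 r0c0: 45 / 9 / 5
  c1 r0c0: 47 / 1 / 2
RS (2×2 grid), PE[0][0]:
  c0 r0c0: 45 / 45 / 5
  c1 r0c0: 27 / 27 / 3

dataflow = WS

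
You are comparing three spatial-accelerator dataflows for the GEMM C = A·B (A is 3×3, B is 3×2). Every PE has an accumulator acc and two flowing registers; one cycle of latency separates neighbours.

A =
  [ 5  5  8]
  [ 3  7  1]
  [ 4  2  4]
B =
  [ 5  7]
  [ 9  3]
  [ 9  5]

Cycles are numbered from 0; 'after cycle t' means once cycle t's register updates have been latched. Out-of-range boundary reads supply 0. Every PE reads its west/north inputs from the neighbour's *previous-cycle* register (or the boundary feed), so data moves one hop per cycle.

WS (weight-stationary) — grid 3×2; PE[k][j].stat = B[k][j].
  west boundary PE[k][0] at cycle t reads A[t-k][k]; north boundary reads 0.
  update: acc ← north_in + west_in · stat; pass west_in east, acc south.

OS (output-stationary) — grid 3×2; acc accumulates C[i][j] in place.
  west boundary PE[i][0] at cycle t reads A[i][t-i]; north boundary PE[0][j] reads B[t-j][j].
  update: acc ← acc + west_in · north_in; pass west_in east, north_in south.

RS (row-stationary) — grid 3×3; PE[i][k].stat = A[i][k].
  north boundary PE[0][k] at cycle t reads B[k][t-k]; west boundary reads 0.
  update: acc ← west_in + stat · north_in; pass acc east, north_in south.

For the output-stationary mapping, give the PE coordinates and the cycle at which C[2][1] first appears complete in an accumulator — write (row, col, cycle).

OS — PE[2][1] is where C[2][1] collects:
  cycle 0: PE[2][1] → acc 0, east 0, south 0
  cycle 1: PE[2][1] → acc 0, east 0, south 0
  cycle 2: PE[2][1] → acc 0, east 0, south 0
  cycle 3: PE[2][1] → acc 28, east 4, south 7
  cycle 4: PE[2][1] → acc 34, east 2, south 3
  cycle 5: PE[2][1] → acc 54, east 4, south 5

(row, col, cycle) = (2, 1, 5)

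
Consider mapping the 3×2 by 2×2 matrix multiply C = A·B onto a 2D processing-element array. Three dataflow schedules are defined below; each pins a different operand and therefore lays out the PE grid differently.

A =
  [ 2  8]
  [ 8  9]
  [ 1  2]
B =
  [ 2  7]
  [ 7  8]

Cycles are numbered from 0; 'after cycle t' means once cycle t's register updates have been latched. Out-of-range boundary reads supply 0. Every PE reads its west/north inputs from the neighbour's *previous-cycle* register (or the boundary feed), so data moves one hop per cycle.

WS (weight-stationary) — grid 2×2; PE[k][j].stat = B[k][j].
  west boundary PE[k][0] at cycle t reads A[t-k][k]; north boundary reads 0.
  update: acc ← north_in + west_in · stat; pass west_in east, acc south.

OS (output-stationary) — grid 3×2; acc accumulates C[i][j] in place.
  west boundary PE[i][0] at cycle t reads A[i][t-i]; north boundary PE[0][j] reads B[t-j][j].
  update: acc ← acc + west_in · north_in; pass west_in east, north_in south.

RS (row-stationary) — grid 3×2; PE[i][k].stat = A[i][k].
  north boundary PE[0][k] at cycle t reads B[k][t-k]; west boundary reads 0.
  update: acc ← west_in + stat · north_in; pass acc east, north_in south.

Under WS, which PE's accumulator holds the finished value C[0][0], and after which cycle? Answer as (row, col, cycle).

Under WS, C[0][0] lands at PE[1][0]:
  0: (1,0).acc=0  regs=<0,0>
  1: (1,0).acc=60  regs=<8,60>

(row, col, cycle) = (1, 0, 1)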